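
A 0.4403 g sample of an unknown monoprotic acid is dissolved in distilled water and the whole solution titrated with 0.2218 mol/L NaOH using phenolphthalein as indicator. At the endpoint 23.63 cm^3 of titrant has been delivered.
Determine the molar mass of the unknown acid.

84.01 g/mol

n(NaOH) = 0.02363 L × 0.2218 mol/L = 5.241 × 10^-3 mol
n(HA) = 5.241 × 10^-3 mol (1:1 ratio)
M = m / n = 0.4403 g / 5.241 × 10^-3 mol = 84.01 g/mol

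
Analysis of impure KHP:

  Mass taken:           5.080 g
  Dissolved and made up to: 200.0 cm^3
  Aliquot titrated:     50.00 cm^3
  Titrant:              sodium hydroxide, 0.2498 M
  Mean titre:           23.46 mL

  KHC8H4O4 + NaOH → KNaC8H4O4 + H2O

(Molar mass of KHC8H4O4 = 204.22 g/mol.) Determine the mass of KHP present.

n(NaOH) per titration = 0.02346 × 0.2498 = 5.860 × 10^-3 mol
n(KHC8H4O4) in each aliquot = 5.860 × 10^-3 mol (1:1 ratio)
n(KHC8H4O4) in the whole flask = 5.860 × 10^-3 × 200.0/50.00 = 0.02344 mol
mass of KHC8H4O4 = 0.02344 × 204.22 = 4.787 g

4.787 g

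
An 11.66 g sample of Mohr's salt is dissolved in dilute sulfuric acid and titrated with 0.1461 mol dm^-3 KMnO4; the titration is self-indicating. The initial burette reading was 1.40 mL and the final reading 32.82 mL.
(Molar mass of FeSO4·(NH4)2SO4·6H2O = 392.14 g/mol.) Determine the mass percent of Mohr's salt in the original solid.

MnO4^- + 5 Fe^2+ + 8 H^+ → Mn^2+ + 5 Fe^3+ + 4 H2O
n(KMnO4) = 0.03142 L × 0.1461 mol/L = 4.590 × 10^-3 mol
From the 5:1 ratio, n(FeSO4·(NH4)2SO4·6H2O) = 5/1 × 4.590 × 10^-3 = 0.02295 mol
mass of FeSO4·(NH4)2SO4·6H2O = 0.02295 × 392.14 g/mol = 9.001 g
% FeSO4·(NH4)2SO4·6H2O = 9.001 / 11.66 × 100 = 77.19 %

77.19 %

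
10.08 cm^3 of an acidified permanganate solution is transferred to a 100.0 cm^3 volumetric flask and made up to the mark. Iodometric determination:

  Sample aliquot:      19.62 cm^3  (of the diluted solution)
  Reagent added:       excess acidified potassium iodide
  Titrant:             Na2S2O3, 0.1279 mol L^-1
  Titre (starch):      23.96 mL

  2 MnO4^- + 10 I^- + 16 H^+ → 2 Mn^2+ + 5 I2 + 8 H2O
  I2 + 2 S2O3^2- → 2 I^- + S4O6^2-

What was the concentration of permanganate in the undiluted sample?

n(S2O3^2-) = 0.02396 × 0.1279 = 3.064 × 10^-3 mol
n(I2) = n(S2O3^2-)/2 = 1.532 × 10^-3 mol
From the 2:5 ratio, n(MnO4^-) in the aliquot = 2/5 × 1.532 × 10^-3 = 6.129 × 10^-4 mol
[MnO4^-]_dilute = 6.129 × 10^-4 / 0.01962 = 0.03124 mol/L
[MnO4^-]_original = 0.03124 × 100.0/10.08 = 0.3099 mol/L

0.3099 mol/L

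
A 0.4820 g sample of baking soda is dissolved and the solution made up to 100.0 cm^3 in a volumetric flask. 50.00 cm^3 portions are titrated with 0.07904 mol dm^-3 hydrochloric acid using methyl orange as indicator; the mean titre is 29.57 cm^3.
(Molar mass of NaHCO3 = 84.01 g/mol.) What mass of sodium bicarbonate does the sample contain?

NaHCO3 + HCl → NaCl + H2O + CO2
n(HCl) per titration = 0.02957 × 0.07904 = 2.337 × 10^-3 mol
n(NaHCO3) in each aliquot = 2.337 × 10^-3 mol (1:1 ratio)
n(NaHCO3) in the whole flask = 2.337 × 10^-3 × 100.0/50.00 = 4.674 × 10^-3 mol
mass of NaHCO3 = 4.674 × 10^-3 × 84.01 = 0.3927 g

0.3927 g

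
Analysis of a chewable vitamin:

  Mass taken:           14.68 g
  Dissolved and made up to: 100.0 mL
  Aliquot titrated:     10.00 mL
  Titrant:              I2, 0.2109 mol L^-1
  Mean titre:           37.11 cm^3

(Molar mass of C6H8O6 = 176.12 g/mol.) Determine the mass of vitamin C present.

13.78 g

C6H8O6 + I2 → C6H6O6 + 2 HI
n(I2) per titration = 0.03711 × 0.2109 = 7.826 × 10^-3 mol
n(C6H8O6) in each aliquot = 7.826 × 10^-3 mol (1:1 ratio)
n(C6H8O6) in the whole flask = 7.826 × 10^-3 × 100.0/10.00 = 0.07826 mol
mass of C6H8O6 = 0.07826 × 176.12 = 13.78 g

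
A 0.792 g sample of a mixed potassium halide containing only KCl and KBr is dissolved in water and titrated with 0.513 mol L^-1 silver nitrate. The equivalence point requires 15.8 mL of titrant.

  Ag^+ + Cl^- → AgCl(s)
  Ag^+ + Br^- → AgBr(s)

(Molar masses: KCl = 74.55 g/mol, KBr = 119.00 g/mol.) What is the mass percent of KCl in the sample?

36.5 %

n(AgNO3) = 0.0158 × 0.513 = 8.11 × 10^-3 mol
Let x = n(KCl), y = n(KBr).
Titrant: 1x + 1y = 8.11 × 10^-3;  mass: 74.55x + 119.00y = 0.792
Solving, x = 3.88 × 10^-3 mol, y = 4.22 × 10^-3 mol
mass of KCl = 3.88 × 10^-3 × 74.55 = 0.289 g
% KCl = 0.289 / 0.792 × 100 = 36.5 %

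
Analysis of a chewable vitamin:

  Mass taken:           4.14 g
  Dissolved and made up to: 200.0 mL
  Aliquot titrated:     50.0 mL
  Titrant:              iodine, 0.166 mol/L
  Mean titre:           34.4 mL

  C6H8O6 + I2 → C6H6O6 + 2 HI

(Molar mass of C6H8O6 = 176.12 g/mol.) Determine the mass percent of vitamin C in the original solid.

n(I2) per titration = 0.0344 × 0.166 = 5.71 × 10^-3 mol
n(C6H8O6) in each aliquot = 5.71 × 10^-3 mol (1:1 ratio)
n(C6H8O6) in the whole flask = 5.71 × 10^-3 × 200.0/50.0 = 0.0228 mol
mass of C6H8O6 = 0.0228 × 176.12 = 4.02 g
% C6H8O6 = 4.02 / 4.14 × 100 = 97.2 %

97.2 %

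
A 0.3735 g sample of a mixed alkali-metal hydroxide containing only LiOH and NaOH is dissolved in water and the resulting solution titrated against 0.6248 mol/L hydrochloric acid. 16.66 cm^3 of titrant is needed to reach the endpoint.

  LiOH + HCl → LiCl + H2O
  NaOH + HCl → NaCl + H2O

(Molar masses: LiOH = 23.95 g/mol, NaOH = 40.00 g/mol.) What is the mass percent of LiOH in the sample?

n(HCl) = 0.01666 × 0.6248 = 0.01041 mol
Let x = n(LiOH), y = n(NaOH).
Titrant: 1x + 1y = 0.01041;  mass: 23.95x + 40.00y = 0.3735
Solving, x = 2.671 × 10^-3 mol, y = 7.738 × 10^-3 mol
mass of LiOH = 2.671 × 10^-3 × 23.95 = 0.06397 g
% LiOH = 0.06397 / 0.3735 × 100 = 17.13 %

17.13 %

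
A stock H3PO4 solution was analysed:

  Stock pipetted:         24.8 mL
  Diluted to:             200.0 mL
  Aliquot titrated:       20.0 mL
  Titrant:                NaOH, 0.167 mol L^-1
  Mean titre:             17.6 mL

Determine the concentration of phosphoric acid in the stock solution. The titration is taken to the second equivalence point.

0.593 mol/L

H3PO4 + 2 NaOH → Na2HPO4 + 2 H2O
n(NaOH) = 0.0176 × 0.167 = 2.94 × 10^-3 mol
From the 1:2 ratio, n(H3PO4) in the aliquot = 1/2 × 2.94 × 10^-3 = 1.47 × 10^-3 mol
[H3PO4]_dilute = 1.47 × 10^-3 / 0.0200 = 0.0735 mol/L
Dilution factor = 200.0 / 24.8 = 8.065
[H3PO4]_stock = 0.0735 × 8.065 = 0.593 mol/L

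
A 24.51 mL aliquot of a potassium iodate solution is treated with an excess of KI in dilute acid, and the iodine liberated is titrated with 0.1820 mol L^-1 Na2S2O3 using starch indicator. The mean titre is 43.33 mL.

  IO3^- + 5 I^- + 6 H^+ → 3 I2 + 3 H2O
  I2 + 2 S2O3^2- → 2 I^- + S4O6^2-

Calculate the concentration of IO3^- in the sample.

n(S2O3^2-) = 0.04333 × 0.1820 = 7.886 × 10^-3 mol
n(I2) = n(S2O3^2-)/2 = 3.943 × 10^-3 mol
From the 1:3 ratio, n(IO3^-) in the aliquot = 1/3 × 3.943 × 10^-3 = 1.314 × 10^-3 mol
[IO3^-] = 1.314 × 10^-3 / 0.02451 = 0.05362 mol/L

0.05362 mol/L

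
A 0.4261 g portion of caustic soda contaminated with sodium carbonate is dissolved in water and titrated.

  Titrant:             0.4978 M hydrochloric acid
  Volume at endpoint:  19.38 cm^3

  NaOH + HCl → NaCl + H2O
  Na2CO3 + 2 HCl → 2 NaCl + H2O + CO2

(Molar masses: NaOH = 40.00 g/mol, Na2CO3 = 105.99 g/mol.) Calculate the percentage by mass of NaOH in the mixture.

61.52 %

n(HCl) = 0.01938 × 0.4978 = 9.647 × 10^-3 mol
Let x = n(NaOH), y = n(Na2CO3).
Titrant: 1x + 2y = 9.647 × 10^-3;  mass: 40.00x + 105.99y = 0.4261
Solving, x = 6.553 × 10^-3 mol, y = 1.547 × 10^-3 mol
mass of NaOH = 6.553 × 10^-3 × 40.00 = 0.2621 g
% NaOH = 0.2621 / 0.4261 × 100 = 61.52 %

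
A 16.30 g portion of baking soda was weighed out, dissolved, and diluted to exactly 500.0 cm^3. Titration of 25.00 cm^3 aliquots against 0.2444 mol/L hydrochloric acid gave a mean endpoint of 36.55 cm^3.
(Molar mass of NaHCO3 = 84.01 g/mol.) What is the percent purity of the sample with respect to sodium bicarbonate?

NaHCO3 + HCl → NaCl + H2O + CO2
n(HCl) per titration = 0.03655 × 0.2444 = 8.933 × 10^-3 mol
n(NaHCO3) in each aliquot = 8.933 × 10^-3 mol (1:1 ratio)
n(NaHCO3) in the whole flask = 8.933 × 10^-3 × 500.0/25.00 = 0.1787 mol
mass of NaHCO3 = 0.1787 × 84.01 = 15.01 g
% NaHCO3 = 15.01 / 16.30 × 100 = 92.08 %

92.08 %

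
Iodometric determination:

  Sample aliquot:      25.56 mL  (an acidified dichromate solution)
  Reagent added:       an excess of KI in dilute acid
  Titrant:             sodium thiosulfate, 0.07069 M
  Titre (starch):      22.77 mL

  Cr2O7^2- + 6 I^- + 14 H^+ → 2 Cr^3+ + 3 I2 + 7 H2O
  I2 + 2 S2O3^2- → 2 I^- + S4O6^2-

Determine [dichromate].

0.01050 M

n(S2O3^2-) = 0.02277 × 0.07069 = 1.610 × 10^-3 mol
n(I2) = n(S2O3^2-)/2 = 8.048 × 10^-4 mol
From the 1:3 ratio, n(Cr2O7^2-) in the aliquot = 1/3 × 8.048 × 10^-4 = 2.683 × 10^-4 mol
[Cr2O7^2-] = 2.683 × 10^-4 / 0.02556 = 0.01050 mol/L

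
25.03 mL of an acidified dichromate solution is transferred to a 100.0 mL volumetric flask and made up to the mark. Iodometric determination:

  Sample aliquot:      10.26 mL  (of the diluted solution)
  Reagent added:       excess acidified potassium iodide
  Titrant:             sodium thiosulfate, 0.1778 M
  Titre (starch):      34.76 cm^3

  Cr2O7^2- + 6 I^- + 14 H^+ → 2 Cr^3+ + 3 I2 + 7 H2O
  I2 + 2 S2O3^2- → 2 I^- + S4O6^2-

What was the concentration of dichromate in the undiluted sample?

0.4011 M

n(S2O3^2-) = 0.03476 × 0.1778 = 6.180 × 10^-3 mol
n(I2) = n(S2O3^2-)/2 = 3.090 × 10^-3 mol
From the 1:3 ratio, n(Cr2O7^2-) in the aliquot = 1/3 × 3.090 × 10^-3 = 1.030 × 10^-3 mol
[Cr2O7^2-]_dilute = 1.030 × 10^-3 / 0.01026 = 0.1004 mol/L
[Cr2O7^2-]_original = 0.1004 × 100.0/25.03 = 0.4011 mol/L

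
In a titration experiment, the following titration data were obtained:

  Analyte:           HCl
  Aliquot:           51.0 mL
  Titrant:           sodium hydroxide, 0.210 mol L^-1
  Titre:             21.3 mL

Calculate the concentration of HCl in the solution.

0.0877 mol/L

HCl + NaOH → NaCl + H2O
n(NaOH) = 0.0213 L × 0.210 mol/L = 4.47 × 10^-3 mol
n(HCl) = 4.47 × 10^-3 mol (1:1 mole ratio)
[HCl] = 4.47 × 10^-3 mol / 0.0510 L = 0.0877 mol/L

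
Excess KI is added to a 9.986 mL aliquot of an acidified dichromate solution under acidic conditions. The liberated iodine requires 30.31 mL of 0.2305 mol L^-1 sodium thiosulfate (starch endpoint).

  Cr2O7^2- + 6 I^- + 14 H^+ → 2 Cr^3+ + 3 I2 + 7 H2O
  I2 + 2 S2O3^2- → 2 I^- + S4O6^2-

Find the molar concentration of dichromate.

n(S2O3^2-) = 0.03031 × 0.2305 = 6.986 × 10^-3 mol
n(I2) = n(S2O3^2-)/2 = 3.493 × 10^-3 mol
From the 1:3 ratio, n(Cr2O7^2-) in the aliquot = 1/3 × 3.493 × 10^-3 = 1.164 × 10^-3 mol
[Cr2O7^2-] = 1.164 × 10^-3 / 0.009986 = 0.1166 mol/L

0.1166 mol/L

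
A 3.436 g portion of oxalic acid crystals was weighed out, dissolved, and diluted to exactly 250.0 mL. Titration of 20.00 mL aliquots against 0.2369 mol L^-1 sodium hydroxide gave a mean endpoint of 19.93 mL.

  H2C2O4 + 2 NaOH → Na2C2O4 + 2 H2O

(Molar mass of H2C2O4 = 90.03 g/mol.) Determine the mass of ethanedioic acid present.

2.657 g

n(NaOH) per titration = 0.01993 × 0.2369 = 4.721 × 10^-3 mol
From the 1:2 ratio, n(H2C2O4) in each aliquot = 1/2 × 4.721 × 10^-3 = 2.361 × 10^-3 mol
n(H2C2O4) in the whole flask = 2.361 × 10^-3 × 250.0/20.00 = 0.02951 mol
mass of H2C2O4 = 0.02951 × 90.03 = 2.657 g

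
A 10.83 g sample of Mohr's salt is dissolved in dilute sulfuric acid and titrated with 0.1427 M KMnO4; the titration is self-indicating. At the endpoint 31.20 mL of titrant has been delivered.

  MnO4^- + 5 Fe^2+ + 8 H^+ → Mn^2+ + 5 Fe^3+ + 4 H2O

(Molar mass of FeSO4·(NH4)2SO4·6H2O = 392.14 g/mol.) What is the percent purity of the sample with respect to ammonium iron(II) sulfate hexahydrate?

80.60 %

n(KMnO4) = 0.03120 L × 0.1427 mol/L = 4.452 × 10^-3 mol
From the 5:1 ratio, n(FeSO4·(NH4)2SO4·6H2O) = 5/1 × 4.452 × 10^-3 = 0.02226 mol
mass of FeSO4·(NH4)2SO4·6H2O = 0.02226 × 392.14 g/mol = 8.730 g
% FeSO4·(NH4)2SO4·6H2O = 8.730 / 10.83 × 100 = 80.60 %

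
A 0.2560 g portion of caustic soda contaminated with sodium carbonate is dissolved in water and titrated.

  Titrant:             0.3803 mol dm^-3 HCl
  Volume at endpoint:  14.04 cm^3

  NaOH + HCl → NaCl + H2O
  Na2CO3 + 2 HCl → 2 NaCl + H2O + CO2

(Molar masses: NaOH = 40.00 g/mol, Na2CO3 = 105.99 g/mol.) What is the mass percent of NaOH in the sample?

32.42 %

n(HCl) = 0.01404 × 0.3803 = 5.339 × 10^-3 mol
Let x = n(NaOH), y = n(Na2CO3).
Titrant: 1x + 2y = 5.339 × 10^-3;  mass: 40.00x + 105.99y = 0.2560
Solving, x = 2.075 × 10^-3 mol, y = 1.632 × 10^-3 mol
mass of NaOH = 2.075 × 10^-3 × 40.00 = 0.08299 g
% NaOH = 0.08299 / 0.2560 × 100 = 32.42 %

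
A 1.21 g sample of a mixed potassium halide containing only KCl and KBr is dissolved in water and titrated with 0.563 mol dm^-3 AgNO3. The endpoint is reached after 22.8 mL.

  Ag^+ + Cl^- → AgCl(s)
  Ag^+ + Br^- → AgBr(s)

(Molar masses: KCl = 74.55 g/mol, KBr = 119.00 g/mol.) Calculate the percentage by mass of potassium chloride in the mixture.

n(AgNO3) = 0.0228 × 0.563 = 0.0128 mol
Let x = n(KCl), y = n(KBr).
Titrant: 1x + 1y = 0.0128;  mass: 74.55x + 119.00y = 1.21
Solving, x = 7.14 × 10^-3 mol, y = 5.69 × 10^-3 mol
mass of KCl = 7.14 × 10^-3 × 74.55 = 0.533 g
% KCl = 0.533 / 1.21 × 100 = 44.0 %

44.0 %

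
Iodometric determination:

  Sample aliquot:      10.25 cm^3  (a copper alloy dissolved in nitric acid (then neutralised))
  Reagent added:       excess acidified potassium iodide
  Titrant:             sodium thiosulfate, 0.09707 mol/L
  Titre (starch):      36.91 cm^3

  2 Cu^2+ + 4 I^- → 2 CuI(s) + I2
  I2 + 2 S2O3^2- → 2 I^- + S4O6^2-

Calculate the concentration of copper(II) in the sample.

0.3495 mol/L

n(S2O3^2-) = 0.03691 × 0.09707 = 3.583 × 10^-3 mol
n(I2) = n(S2O3^2-)/2 = 1.791 × 10^-3 mol
From the 2:1 ratio, n(Cu2+) in the aliquot = 2/1 × 1.791 × 10^-3 = 3.583 × 10^-3 mol
[Cu2+] = 3.583 × 10^-3 / 0.01025 = 0.3495 mol/L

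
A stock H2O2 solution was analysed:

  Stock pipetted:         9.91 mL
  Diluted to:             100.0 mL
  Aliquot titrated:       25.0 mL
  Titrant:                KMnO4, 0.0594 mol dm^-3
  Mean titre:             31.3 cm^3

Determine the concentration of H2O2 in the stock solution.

2 MnO4^- + 5 H2O2 + 6 H^+ → 2 Mn^2+ + 5 O2 + 8 H2O
n(KMnO4) = 0.0313 × 0.0594 = 1.86 × 10^-3 mol
From the 5:2 ratio, n(H2O2) in the aliquot = 5/2 × 1.86 × 10^-3 = 4.65 × 10^-3 mol
[H2O2]_dilute = 4.65 × 10^-3 / 0.0250 = 0.186 mol/L
Dilution factor = 100.0 / 9.91 = 10.09
[H2O2]_stock = 0.186 × 10.09 = 1.88 mol/L

1.88 mol/L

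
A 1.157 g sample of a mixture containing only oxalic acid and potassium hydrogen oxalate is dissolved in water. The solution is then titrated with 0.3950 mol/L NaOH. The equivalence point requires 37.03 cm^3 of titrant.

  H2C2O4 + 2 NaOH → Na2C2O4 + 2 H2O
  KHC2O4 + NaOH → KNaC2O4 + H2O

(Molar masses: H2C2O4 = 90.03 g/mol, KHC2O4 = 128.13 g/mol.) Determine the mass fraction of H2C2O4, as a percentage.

33.57 %

n(NaOH) = 0.03703 × 0.3950 = 0.01463 mol
Let x = n(H2C2O4), y = n(KHC2O4).
Titrant: 2x + 1y = 0.01463;  mass: 90.03x + 128.13y = 1.157
Solving, x = 4.314 × 10^-3 mol, y = 5.999 × 10^-3 mol
mass of H2C2O4 = 4.314 × 10^-3 × 90.03 = 0.3884 g
% H2C2O4 = 0.3884 / 1.157 × 100 = 33.57 %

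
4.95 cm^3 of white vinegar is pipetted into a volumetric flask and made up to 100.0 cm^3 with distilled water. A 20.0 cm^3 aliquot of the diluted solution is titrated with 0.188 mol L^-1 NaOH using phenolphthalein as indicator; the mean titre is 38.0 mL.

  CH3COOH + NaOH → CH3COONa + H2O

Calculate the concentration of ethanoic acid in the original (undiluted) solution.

n(NaOH) = 0.0380 × 0.188 = 7.14 × 10^-3 mol
n(CH3COOH) in the aliquot = 7.14 × 10^-3 mol (1:1 ratio)
[CH3COOH]_dilute = 7.14 × 10^-3 / 0.0200 = 0.357 mol/L
Dilution factor = 100.0 / 4.95 = 20.20
[CH3COOH]_stock = 0.357 × 20.20 = 7.22 mol/L

7.22 mol/L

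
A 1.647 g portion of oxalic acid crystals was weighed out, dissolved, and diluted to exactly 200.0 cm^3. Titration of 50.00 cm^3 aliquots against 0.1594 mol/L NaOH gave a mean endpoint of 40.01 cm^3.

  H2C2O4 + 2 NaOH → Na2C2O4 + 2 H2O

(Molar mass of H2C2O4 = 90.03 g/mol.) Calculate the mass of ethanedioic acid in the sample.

n(NaOH) per titration = 0.04001 × 0.1594 = 6.378 × 10^-3 mol
From the 1:2 ratio, n(H2C2O4) in each aliquot = 1/2 × 6.378 × 10^-3 = 3.189 × 10^-3 mol
n(H2C2O4) in the whole flask = 3.189 × 10^-3 × 200.0/50.00 = 0.01276 mol
mass of H2C2O4 = 0.01276 × 90.03 = 1.148 g

1.148 g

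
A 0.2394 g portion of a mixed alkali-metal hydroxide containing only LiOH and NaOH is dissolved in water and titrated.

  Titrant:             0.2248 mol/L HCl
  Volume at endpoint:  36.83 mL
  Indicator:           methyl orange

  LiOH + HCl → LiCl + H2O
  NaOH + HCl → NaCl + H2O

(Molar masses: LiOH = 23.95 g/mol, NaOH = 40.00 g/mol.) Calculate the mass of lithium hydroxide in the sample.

0.1369 g

n(HCl) = 0.03683 × 0.2248 = 8.279 × 10^-3 mol
Let x = n(LiOH), y = n(NaOH).
Titrant: 1x + 1y = 8.279 × 10^-3;  mass: 23.95x + 40.00y = 0.2394
Solving, x = 5.718 × 10^-3 mol, y = 2.561 × 10^-3 mol
mass of LiOH = 5.718 × 10^-3 × 23.95 = 0.1369 g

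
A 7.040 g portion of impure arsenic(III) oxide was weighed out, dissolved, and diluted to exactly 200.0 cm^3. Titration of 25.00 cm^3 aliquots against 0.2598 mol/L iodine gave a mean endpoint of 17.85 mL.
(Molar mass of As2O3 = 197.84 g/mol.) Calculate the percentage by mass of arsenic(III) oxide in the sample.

52.13 %

As2O3 + 2 I2 + 2 H2O → As2O5 + 4 HI
n(I2) per titration = 0.01785 × 0.2598 = 4.637 × 10^-3 mol
From the 1:2 ratio, n(As2O3) in each aliquot = 1/2 × 4.637 × 10^-3 = 2.319 × 10^-3 mol
n(As2O3) in the whole flask = 2.319 × 10^-3 × 200.0/25.00 = 0.01855 mol
mass of As2O3 = 0.01855 × 197.84 = 3.670 g
% As2O3 = 3.670 / 7.040 × 100 = 52.13 %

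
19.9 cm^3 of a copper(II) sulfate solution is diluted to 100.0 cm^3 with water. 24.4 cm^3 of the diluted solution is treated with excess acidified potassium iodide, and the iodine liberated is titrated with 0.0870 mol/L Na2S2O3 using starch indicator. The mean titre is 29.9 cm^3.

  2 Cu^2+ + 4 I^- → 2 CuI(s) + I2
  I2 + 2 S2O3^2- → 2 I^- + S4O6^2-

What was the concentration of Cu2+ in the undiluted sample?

0.536 mol/L

n(S2O3^2-) = 0.0299 × 0.0870 = 2.60 × 10^-3 mol
n(I2) = n(S2O3^2-)/2 = 1.30 × 10^-3 mol
From the 2:1 ratio, n(Cu2+) in the aliquot = 2/1 × 1.30 × 10^-3 = 2.60 × 10^-3 mol
[Cu2+]_dilute = 2.60 × 10^-3 / 0.0244 = 0.107 mol/L
[Cu2+]_original = 0.107 × 100.0/19.9 = 0.536 mol/L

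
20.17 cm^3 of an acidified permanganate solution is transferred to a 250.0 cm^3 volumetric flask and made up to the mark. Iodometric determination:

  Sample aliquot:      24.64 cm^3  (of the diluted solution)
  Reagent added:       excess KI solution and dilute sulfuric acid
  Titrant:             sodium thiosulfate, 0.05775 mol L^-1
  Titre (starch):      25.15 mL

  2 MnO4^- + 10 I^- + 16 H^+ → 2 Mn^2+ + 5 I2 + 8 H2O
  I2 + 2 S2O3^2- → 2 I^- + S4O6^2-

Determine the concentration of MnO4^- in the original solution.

0.1461 mol/L

n(S2O3^2-) = 0.02515 × 0.05775 = 1.452 × 10^-3 mol
n(I2) = n(S2O3^2-)/2 = 7.262 × 10^-4 mol
From the 2:5 ratio, n(MnO4^-) in the aliquot = 2/5 × 7.262 × 10^-4 = 2.905 × 10^-4 mol
[MnO4^-]_dilute = 2.905 × 10^-4 / 0.02464 = 0.01179 mol/L
[MnO4^-]_original = 0.01179 × 250.0/20.17 = 0.1461 mol/L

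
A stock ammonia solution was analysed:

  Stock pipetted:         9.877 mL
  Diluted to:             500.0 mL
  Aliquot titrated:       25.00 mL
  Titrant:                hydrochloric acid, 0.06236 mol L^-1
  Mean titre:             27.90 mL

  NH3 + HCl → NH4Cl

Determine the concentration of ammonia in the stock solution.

n(HCl) = 0.02790 × 0.06236 = 1.740 × 10^-3 mol
n(NH3) in the aliquot = 1.740 × 10^-3 mol (1:1 ratio)
[NH3]_dilute = 1.740 × 10^-3 / 0.02500 = 0.06959 mol/L
Dilution factor = 500.0 / 9.877 = 50.62
[NH3]_stock = 0.06959 × 50.62 = 3.523 mol/L

3.523 mol/L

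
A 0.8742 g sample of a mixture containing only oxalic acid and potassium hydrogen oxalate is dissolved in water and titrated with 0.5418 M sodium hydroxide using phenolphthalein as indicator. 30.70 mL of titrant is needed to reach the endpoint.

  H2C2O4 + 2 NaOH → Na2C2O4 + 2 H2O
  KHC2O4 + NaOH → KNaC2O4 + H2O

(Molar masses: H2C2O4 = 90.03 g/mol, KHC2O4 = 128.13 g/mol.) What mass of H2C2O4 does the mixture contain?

0.6808 g

n(NaOH) = 0.03070 × 0.5418 = 0.01663 mol
Let x = n(H2C2O4), y = n(KHC2O4).
Titrant: 2x + 1y = 0.01663;  mass: 90.03x + 128.13y = 0.8742
Solving, x = 7.562 × 10^-3 mol, y = 1.509 × 10^-3 mol
mass of H2C2O4 = 7.562 × 10^-3 × 90.03 = 0.6808 g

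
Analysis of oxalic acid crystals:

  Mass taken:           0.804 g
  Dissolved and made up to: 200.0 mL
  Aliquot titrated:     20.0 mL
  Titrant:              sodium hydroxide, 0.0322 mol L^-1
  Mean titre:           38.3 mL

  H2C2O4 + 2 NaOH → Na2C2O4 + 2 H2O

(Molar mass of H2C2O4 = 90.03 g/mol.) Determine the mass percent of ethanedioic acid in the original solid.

69.0 %

n(NaOH) per titration = 0.0383 × 0.0322 = 1.23 × 10^-3 mol
From the 1:2 ratio, n(H2C2O4) in each aliquot = 1/2 × 1.23 × 10^-3 = 6.17 × 10^-4 mol
n(H2C2O4) in the whole flask = 6.17 × 10^-4 × 200.0/20.0 = 6.17 × 10^-3 mol
mass of H2C2O4 = 6.17 × 10^-3 × 90.03 = 0.555 g
% H2C2O4 = 0.555 / 0.804 × 100 = 69.0 %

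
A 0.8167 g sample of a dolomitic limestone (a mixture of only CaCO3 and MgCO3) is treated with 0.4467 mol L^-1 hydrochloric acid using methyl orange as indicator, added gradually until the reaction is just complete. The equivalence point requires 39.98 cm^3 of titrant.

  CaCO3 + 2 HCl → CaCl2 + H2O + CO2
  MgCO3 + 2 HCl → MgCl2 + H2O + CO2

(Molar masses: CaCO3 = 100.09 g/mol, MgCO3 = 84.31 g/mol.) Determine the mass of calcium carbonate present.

n(HCl) = 0.03998 × 0.4467 = 0.01786 mol
Let x = n(CaCO3), y = n(MgCO3).
Titrant: 2x + 2y = 0.01786;  mass: 100.09x + 84.31y = 0.8167
Solving, x = 4.046 × 10^-3 mol, y = 4.883 × 10^-3 mol
mass of CaCO3 = 4.046 × 10^-3 × 100.09 = 0.4050 g

0.4050 g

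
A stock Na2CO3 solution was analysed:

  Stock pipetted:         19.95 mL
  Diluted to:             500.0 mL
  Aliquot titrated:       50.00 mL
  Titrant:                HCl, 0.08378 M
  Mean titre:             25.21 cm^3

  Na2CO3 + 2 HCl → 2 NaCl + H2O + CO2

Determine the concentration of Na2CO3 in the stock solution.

n(HCl) = 0.02521 × 0.08378 = 2.112 × 10^-3 mol
From the 1:2 ratio, n(Na2CO3) in the aliquot = 1/2 × 2.112 × 10^-3 = 1.056 × 10^-3 mol
[Na2CO3]_dilute = 1.056 × 10^-3 / 0.05000 = 0.02112 mol/L
Dilution factor = 500.0 / 19.95 = 25.06
[Na2CO3]_stock = 0.02112 × 25.06 = 0.5293 mol/L

0.5293 M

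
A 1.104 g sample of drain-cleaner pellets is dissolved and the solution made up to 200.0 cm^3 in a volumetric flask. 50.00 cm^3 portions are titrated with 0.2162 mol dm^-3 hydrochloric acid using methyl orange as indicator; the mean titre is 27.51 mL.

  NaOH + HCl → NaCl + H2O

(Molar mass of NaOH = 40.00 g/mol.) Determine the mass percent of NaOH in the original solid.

n(HCl) per titration = 0.02751 × 0.2162 = 5.948 × 10^-3 mol
n(NaOH) in each aliquot = 5.948 × 10^-3 mol (1:1 ratio)
n(NaOH) in the whole flask = 5.948 × 10^-3 × 200.0/50.00 = 0.02379 mol
mass of NaOH = 0.02379 × 40.00 = 0.9516 g
% NaOH = 0.9516 / 1.104 × 100 = 86.20 %

86.20 %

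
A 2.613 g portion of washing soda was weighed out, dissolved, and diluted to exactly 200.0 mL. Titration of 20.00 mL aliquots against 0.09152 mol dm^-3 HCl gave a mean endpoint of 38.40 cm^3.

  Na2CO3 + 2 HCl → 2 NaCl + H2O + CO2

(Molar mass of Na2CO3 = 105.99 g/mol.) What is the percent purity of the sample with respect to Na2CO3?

71.28 %

n(HCl) per titration = 0.03840 × 0.09152 = 3.514 × 10^-3 mol
From the 1:2 ratio, n(Na2CO3) in each aliquot = 1/2 × 3.514 × 10^-3 = 1.757 × 10^-3 mol
n(Na2CO3) in the whole flask = 1.757 × 10^-3 × 200.0/20.00 = 0.01757 mol
mass of Na2CO3 = 0.01757 × 105.99 = 1.862 g
% Na2CO3 = 1.862 / 2.613 × 100 = 71.28 %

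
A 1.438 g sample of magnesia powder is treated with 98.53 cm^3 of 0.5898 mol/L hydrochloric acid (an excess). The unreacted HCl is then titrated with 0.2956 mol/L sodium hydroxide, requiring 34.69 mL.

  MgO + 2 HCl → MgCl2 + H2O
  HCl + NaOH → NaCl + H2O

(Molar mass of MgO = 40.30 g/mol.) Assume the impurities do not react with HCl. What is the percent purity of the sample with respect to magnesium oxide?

n(HCl) added = 0.09853 × 0.5898 = 0.05811 mol
n(NaOH) used in back-titration = 0.03469 × 0.2956 = 0.01025 mol
n(HCl) left over = 0.01025 mol (1:1 ratio)
n(HCl) consumed by analyte = 0.05811 − 0.01025 = 0.04786 mol
From the 1:2 ratio, n(MgO) = 1/2 × 0.04786 = 0.02393 mol
mass of MgO = 0.02393 × 40.30 = 0.9644 g
% MgO = 0.9644 / 1.438 × 100 = 67.06 %

67.06 %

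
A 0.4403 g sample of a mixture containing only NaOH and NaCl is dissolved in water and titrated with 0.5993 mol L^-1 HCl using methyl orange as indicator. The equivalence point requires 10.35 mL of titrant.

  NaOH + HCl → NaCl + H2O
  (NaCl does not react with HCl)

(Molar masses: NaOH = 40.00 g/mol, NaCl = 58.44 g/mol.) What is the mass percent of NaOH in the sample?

n(HCl) = 0.01035 × 0.5993 = 6.203 × 10^-3 mol
Let x = n(NaOH), y = n(NaCl).
Titrant: 1x = 6.203 × 10^-3;  mass: 40.00x + 58.44y = 0.4403
Solving, x = 6.203 × 10^-3 mol, y = 3.289 × 10^-3 mol
mass of NaOH = 6.203 × 10^-3 × 40.00 = 0.2481 g
% NaOH = 0.2481 / 0.4403 × 100 = 56.35 %

56.35 %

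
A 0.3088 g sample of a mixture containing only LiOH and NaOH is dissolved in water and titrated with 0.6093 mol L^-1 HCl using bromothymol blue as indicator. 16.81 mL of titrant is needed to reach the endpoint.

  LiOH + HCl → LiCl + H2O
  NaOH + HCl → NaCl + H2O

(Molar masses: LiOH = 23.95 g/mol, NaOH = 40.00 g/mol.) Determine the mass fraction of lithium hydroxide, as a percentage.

48.75 %

n(HCl) = 0.01681 × 0.6093 = 0.01024 mol
Let x = n(LiOH), y = n(NaOH).
Titrant: 1x + 1y = 0.01024;  mass: 23.95x + 40.00y = 0.3088
Solving, x = 6.286 × 10^-3 mol, y = 3.956 × 10^-3 mol
mass of LiOH = 6.286 × 10^-3 × 23.95 = 0.1506 g
% LiOH = 0.1506 / 0.3088 × 100 = 48.75 %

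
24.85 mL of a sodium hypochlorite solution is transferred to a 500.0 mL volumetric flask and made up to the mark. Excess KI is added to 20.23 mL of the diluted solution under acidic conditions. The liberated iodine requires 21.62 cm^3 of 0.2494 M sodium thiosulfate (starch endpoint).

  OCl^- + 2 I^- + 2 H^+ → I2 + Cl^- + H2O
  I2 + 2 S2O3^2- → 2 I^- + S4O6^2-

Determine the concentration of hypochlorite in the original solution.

2.681 M

n(S2O3^2-) = 0.02162 × 0.2494 = 5.392 × 10^-3 mol
n(I2) = n(S2O3^2-)/2 = 2.696 × 10^-3 mol
n(OCl^-) in the aliquot = 2.696 × 10^-3 mol (1:1 ratio)
[OCl^-]_dilute = 2.696 × 10^-3 / 0.02023 = 0.1333 mol/L
[OCl^-]_original = 0.1333 × 500.0/24.85 = 2.681 mol/L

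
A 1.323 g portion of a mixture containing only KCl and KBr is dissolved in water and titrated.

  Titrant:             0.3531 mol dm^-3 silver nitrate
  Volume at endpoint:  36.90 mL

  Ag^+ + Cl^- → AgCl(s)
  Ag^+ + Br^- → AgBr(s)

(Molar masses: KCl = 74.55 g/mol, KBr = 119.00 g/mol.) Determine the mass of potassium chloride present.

n(AgNO3) = 0.03690 × 0.3531 = 0.01303 mol
Let x = n(KCl), y = n(KBr).
Titrant: 1x + 1y = 0.01303;  mass: 74.55x + 119.00y = 1.323
Solving, x = 5.118 × 10^-3 mol, y = 7.911 × 10^-3 mol
mass of KCl = 5.118 × 10^-3 × 74.55 = 0.3816 g

0.3816 g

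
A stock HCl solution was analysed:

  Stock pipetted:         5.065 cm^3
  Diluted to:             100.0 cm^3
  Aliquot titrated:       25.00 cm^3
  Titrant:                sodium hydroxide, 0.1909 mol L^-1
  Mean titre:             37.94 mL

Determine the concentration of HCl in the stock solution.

HCl + NaOH → NaCl + H2O
n(NaOH) = 0.03794 × 0.1909 = 7.243 × 10^-3 mol
n(HCl) in the aliquot = 7.243 × 10^-3 mol (1:1 ratio)
[HCl]_dilute = 7.243 × 10^-3 / 0.02500 = 0.2897 mol/L
Dilution factor = 100.0 / 5.065 = 19.74
[HCl]_stock = 0.2897 × 19.74 = 5.720 mol/L

5.720 mol/L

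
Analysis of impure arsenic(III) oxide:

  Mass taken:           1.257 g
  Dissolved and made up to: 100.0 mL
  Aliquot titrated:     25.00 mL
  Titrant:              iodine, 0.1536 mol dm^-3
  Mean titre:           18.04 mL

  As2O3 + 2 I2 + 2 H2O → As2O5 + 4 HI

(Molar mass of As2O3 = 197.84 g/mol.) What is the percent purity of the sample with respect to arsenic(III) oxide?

n(I2) per titration = 0.01804 × 0.1536 = 2.771 × 10^-3 mol
From the 1:2 ratio, n(As2O3) in each aliquot = 1/2 × 2.771 × 10^-3 = 1.385 × 10^-3 mol
n(As2O3) in the whole flask = 1.385 × 10^-3 × 100.0/25.00 = 5.542 × 10^-3 mol
mass of As2O3 = 5.542 × 10^-3 × 197.84 = 1.096 g
% As2O3 = 1.096 / 1.257 × 100 = 87.22 %

87.22 %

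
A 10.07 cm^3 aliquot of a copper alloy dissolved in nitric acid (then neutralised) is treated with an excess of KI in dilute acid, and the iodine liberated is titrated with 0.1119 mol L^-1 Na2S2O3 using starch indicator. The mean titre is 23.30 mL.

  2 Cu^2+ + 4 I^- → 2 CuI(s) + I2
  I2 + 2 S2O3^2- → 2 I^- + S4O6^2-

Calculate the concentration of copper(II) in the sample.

0.2589 mol/L

n(S2O3^2-) = 0.02330 × 0.1119 = 2.607 × 10^-3 mol
n(I2) = n(S2O3^2-)/2 = 1.304 × 10^-3 mol
From the 2:1 ratio, n(Cu2+) in the aliquot = 2/1 × 1.304 × 10^-3 = 2.607 × 10^-3 mol
[Cu2+] = 2.607 × 10^-3 / 0.01007 = 0.2589 mol/L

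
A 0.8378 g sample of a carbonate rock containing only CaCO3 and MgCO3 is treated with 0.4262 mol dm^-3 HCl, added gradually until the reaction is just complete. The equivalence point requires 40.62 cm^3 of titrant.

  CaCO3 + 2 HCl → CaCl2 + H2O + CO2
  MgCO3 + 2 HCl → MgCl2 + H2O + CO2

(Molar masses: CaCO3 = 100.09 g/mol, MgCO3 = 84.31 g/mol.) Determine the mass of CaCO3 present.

0.6850 g

n(HCl) = 0.04062 × 0.4262 = 0.01731 mol
Let x = n(CaCO3), y = n(MgCO3).
Titrant: 2x + 2y = 0.01731;  mass: 100.09x + 84.31y = 0.8378
Solving, x = 6.844 × 10^-3 mol, y = 1.812 × 10^-3 mol
mass of CaCO3 = 6.844 × 10^-3 × 100.09 = 0.6850 g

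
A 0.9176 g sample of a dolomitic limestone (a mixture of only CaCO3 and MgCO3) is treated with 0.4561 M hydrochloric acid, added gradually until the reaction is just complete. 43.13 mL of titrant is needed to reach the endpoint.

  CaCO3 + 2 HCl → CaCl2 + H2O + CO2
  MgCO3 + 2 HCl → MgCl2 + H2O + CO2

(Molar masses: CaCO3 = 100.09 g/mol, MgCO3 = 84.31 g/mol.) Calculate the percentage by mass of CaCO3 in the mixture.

61.07 %

n(HCl) = 0.04313 × 0.4561 = 0.01967 mol
Let x = n(CaCO3), y = n(MgCO3).
Titrant: 2x + 2y = 0.01967;  mass: 100.09x + 84.31y = 0.9176
Solving, x = 5.598 × 10^-3 mol, y = 4.237 × 10^-3 mol
mass of CaCO3 = 5.598 × 10^-3 × 100.09 = 0.5604 g
% CaCO3 = 0.5604 / 0.9176 × 100 = 61.07 %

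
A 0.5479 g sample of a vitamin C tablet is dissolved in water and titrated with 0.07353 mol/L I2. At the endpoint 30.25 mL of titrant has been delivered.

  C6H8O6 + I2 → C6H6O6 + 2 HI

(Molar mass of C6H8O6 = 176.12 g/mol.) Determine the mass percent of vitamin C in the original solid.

n(I2) = 0.03025 L × 0.07353 mol/L = 2.224 × 10^-3 mol
n(C6H8O6) = 2.224 × 10^-3 mol (1:1 ratio)
mass of C6H8O6 = 2.224 × 10^-3 × 176.12 g/mol = 0.3917 g
% C6H8O6 = 0.3917 / 0.5479 × 100 = 71.50 %

71.50 %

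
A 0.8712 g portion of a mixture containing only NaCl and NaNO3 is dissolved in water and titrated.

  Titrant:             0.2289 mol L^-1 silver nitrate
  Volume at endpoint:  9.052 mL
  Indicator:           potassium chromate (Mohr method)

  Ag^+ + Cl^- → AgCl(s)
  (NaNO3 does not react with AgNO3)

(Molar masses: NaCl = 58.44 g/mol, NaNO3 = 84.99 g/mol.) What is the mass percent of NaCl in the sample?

n(AgNO3) = 0.009052 × 0.2289 = 2.072 × 10^-3 mol
Let x = n(NaCl), y = n(NaNO3).
Titrant: 1x = 2.072 × 10^-3;  mass: 58.44x + 84.99y = 0.8712
Solving, x = 2.072 × 10^-3 mol, y = 8.826 × 10^-3 mol
mass of NaCl = 2.072 × 10^-3 × 58.44 = 0.1211 g
% NaCl = 0.1211 / 0.8712 × 100 = 13.90 %

13.90 %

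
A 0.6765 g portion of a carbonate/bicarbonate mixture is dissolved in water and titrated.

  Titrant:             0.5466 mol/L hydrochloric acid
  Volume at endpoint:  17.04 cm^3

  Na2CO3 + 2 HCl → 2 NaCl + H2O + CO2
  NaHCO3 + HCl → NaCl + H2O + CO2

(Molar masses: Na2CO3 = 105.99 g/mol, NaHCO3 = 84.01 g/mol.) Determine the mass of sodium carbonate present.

0.1811 g

n(HCl) = 0.01704 × 0.5466 = 9.314 × 10^-3 mol
Let x = n(Na2CO3), y = n(NaHCO3).
Titrant: 2x + 1y = 9.314 × 10^-3;  mass: 105.99x + 84.01y = 0.6765
Solving, x = 1.708 × 10^-3 mol, y = 5.897 × 10^-3 mol
mass of Na2CO3 = 1.708 × 10^-3 × 105.99 = 0.1811 g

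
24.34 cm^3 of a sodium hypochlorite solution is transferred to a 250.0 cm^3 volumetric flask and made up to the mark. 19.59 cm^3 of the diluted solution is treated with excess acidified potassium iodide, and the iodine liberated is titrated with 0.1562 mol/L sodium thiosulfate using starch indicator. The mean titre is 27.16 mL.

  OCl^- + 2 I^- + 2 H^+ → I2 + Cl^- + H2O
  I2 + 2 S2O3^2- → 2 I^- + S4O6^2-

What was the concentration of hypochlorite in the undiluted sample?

1.112 mol/L

n(S2O3^2-) = 0.02716 × 0.1562 = 4.242 × 10^-3 mol
n(I2) = n(S2O3^2-)/2 = 2.121 × 10^-3 mol
n(OCl^-) in the aliquot = 2.121 × 10^-3 mol (1:1 ratio)
[OCl^-]_dilute = 2.121 × 10^-3 / 0.01959 = 0.1083 mol/L
[OCl^-]_original = 0.1083 × 250.0/24.34 = 1.112 mol/L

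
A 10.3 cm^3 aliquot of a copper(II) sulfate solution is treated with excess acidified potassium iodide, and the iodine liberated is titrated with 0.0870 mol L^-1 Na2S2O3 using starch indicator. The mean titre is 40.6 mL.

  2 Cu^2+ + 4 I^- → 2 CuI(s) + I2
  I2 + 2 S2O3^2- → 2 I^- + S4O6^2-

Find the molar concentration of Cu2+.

n(S2O3^2-) = 0.0406 × 0.0870 = 3.53 × 10^-3 mol
n(I2) = n(S2O3^2-)/2 = 1.77 × 10^-3 mol
From the 2:1 ratio, n(Cu2+) in the aliquot = 2/1 × 1.77 × 10^-3 = 3.53 × 10^-3 mol
[Cu2+] = 3.53 × 10^-3 / 0.0103 = 0.343 mol/L

0.343 mol/L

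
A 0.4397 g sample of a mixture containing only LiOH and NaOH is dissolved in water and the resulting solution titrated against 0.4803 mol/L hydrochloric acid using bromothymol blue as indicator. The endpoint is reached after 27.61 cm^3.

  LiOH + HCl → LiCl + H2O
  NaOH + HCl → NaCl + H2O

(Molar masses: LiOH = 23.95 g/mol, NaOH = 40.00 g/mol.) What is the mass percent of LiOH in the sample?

n(HCl) = 0.02761 × 0.4803 = 0.01326 mol
Let x = n(LiOH), y = n(NaOH).
Titrant: 1x + 1y = 0.01326;  mass: 23.95x + 40.00y = 0.4397
Solving, x = 5.654 × 10^-3 mol, y = 7.607 × 10^-3 mol
mass of LiOH = 5.654 × 10^-3 × 23.95 = 0.1354 g
% LiOH = 0.1354 / 0.4397 × 100 = 30.80 %

30.80 %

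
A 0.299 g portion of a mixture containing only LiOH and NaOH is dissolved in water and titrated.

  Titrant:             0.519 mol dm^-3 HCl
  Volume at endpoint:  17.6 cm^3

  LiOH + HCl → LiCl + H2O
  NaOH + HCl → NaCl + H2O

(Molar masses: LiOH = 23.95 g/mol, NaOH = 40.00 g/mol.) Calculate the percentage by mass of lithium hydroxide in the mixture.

n(HCl) = 0.0176 × 0.519 = 9.13 × 10^-3 mol
Let x = n(LiOH), y = n(NaOH).
Titrant: 1x + 1y = 9.13 × 10^-3;  mass: 23.95x + 40.00y = 0.299
Solving, x = 4.14 × 10^-3 mol, y = 5.00 × 10^-3 mol
mass of LiOH = 4.14 × 10^-3 × 23.95 = 0.0990 g
% LiOH = 0.0990 / 0.299 × 100 = 33.1 %

33.1 %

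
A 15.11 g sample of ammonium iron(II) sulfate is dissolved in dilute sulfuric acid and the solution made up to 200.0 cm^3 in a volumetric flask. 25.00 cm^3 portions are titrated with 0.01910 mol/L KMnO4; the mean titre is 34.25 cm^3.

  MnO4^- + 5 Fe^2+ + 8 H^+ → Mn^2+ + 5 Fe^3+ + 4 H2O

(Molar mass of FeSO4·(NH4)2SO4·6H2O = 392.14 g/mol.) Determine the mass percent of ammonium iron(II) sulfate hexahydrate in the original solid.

n(KMnO4) per titration = 0.03425 × 0.01910 = 6.542 × 10^-4 mol
From the 5:1 ratio, n(FeSO4·(NH4)2SO4·6H2O) in each aliquot = 5/1 × 6.542 × 10^-4 = 3.271 × 10^-3 mol
n(FeSO4·(NH4)2SO4·6H2O) in the whole flask = 3.271 × 10^-3 × 200.0/25.00 = 0.02617 mol
mass of FeSO4·(NH4)2SO4·6H2O = 0.02617 × 392.14 = 10.26 g
% FeSO4·(NH4)2SO4·6H2O = 10.26 / 15.11 × 100 = 67.91 %

67.91 %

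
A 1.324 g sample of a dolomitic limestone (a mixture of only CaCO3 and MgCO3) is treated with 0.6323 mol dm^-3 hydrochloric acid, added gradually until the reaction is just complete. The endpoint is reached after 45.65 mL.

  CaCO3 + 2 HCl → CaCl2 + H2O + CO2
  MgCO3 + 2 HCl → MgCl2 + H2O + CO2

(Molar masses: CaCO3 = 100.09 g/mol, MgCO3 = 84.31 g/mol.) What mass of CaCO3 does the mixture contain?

0.6801 g

n(HCl) = 0.04565 × 0.6323 = 0.02886 mol
Let x = n(CaCO3), y = n(MgCO3).
Titrant: 2x + 2y = 0.02886;  mass: 100.09x + 84.31y = 1.324
Solving, x = 6.795 × 10^-3 mol, y = 7.638 × 10^-3 mol
mass of CaCO3 = 6.795 × 10^-3 × 100.09 = 0.6801 g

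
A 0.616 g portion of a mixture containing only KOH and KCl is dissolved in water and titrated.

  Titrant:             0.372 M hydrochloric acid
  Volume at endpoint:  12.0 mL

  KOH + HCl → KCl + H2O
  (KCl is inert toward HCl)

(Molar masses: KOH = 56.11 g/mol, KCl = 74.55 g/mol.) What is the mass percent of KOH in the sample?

n(HCl) = 0.0120 × 0.372 = 4.46 × 10^-3 mol
Let x = n(KOH), y = n(KCl).
Titrant: 1x = 4.46 × 10^-3;  mass: 56.11x + 74.55y = 0.616
Solving, x = 4.46 × 10^-3 mol, y = 4.90 × 10^-3 mol
mass of KOH = 4.46 × 10^-3 × 56.11 = 0.250 g
% KOH = 0.250 / 0.616 × 100 = 40.7 %

40.7 %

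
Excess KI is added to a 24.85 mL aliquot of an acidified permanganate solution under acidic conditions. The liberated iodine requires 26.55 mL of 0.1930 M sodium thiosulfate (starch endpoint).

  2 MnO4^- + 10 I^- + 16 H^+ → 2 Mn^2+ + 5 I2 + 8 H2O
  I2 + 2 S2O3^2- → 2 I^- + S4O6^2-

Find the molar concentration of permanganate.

0.04124 M

n(S2O3^2-) = 0.02655 × 0.1930 = 5.124 × 10^-3 mol
n(I2) = n(S2O3^2-)/2 = 2.562 × 10^-3 mol
From the 2:5 ratio, n(MnO4^-) in the aliquot = 2/5 × 2.562 × 10^-3 = 1.025 × 10^-3 mol
[MnO4^-] = 1.025 × 10^-3 / 0.02485 = 0.04124 mol/L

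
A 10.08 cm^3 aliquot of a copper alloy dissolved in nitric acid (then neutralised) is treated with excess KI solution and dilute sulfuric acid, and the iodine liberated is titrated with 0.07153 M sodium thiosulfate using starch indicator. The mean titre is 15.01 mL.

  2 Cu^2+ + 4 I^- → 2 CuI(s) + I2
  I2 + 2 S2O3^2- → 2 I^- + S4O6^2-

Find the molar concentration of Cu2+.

n(S2O3^2-) = 0.01501 × 0.07153 = 1.074 × 10^-3 mol
n(I2) = n(S2O3^2-)/2 = 5.368 × 10^-4 mol
From the 2:1 ratio, n(Cu2+) in the aliquot = 2/1 × 5.368 × 10^-4 = 1.074 × 10^-3 mol
[Cu2+] = 1.074 × 10^-3 / 0.01008 = 0.1065 mol/L

0.1065 M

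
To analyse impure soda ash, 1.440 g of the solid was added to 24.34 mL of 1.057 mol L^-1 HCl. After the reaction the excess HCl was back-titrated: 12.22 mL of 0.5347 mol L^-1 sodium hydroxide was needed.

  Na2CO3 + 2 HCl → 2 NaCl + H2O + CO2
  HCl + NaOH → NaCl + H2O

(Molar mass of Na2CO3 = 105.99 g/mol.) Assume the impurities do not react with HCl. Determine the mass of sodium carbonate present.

n(HCl) added = 0.02434 × 1.057 = 0.02573 mol
n(NaOH) used in back-titration = 0.01222 × 0.5347 = 6.534 × 10^-3 mol
n(HCl) left over = 6.534 × 10^-3 mol (1:1 ratio)
n(HCl) consumed by analyte = 0.02573 − 6.534 × 10^-3 = 0.01919 mol
From the 1:2 ratio, n(Na2CO3) = 1/2 × 0.01919 = 9.597 × 10^-3 mol
mass of Na2CO3 = 9.597 × 10^-3 × 105.99 = 1.017 g

1.017 g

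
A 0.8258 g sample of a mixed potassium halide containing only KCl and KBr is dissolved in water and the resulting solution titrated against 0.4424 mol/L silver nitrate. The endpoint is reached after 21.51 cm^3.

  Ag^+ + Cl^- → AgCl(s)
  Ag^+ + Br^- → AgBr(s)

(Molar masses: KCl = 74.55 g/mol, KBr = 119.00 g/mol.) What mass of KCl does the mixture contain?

0.5142 g

n(AgNO3) = 0.02151 × 0.4424 = 9.516 × 10^-3 mol
Let x = n(KCl), y = n(KBr).
Titrant: 1x + 1y = 9.516 × 10^-3;  mass: 74.55x + 119.00y = 0.8258
Solving, x = 6.898 × 10^-3 mol, y = 2.618 × 10^-3 mol
mass of KCl = 6.898 × 10^-3 × 74.55 = 0.5142 g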